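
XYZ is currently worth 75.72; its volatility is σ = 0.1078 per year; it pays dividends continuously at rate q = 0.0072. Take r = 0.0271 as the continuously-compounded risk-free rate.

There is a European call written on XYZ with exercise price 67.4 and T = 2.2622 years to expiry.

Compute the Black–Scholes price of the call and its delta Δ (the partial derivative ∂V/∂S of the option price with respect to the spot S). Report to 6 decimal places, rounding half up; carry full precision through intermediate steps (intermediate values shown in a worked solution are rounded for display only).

price = 12.038840
Δ = 0.845292

σ√T = 0.1078·√2.2622 = 0.162138
d₁ = (ln(S/K) + (r−q+σ²/2)T) / (σ√T) = (ln(75.72/67.4) + (0.0271−0.0072+0.1078²/2)·2.2622) / 0.162138 = (0.116397 + 0.058162) / 0.162138 = 1.076612
d₂ = d₁ − σ√T = 1.076612 − 0.162138 = 0.914474
e^{−rT} = 0.940536
e^{−qT} = 0.983844
N(d₁) = 0.859173,  N(d₂) = 0.819766
Call price V = S·e^{−qT}·N(d₁) − K·e^{−rT}·N(d₂) = 64.005537 − 51.966697 = 12.038840
Δ = e^{−qT}·N(d₁) = 0.845292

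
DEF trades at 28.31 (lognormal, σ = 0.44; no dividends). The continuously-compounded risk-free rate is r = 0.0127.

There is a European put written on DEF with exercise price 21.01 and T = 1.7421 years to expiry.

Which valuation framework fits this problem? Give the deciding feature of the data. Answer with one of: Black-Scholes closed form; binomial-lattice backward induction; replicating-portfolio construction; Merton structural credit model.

Key observation: a European claim on DEF (strike 21.01) — a lognormal (GBM) underlying with constant rate and volatility — has an exact closed-form value; no lattice or capital structure is involved.

framework: Black-Scholes closed form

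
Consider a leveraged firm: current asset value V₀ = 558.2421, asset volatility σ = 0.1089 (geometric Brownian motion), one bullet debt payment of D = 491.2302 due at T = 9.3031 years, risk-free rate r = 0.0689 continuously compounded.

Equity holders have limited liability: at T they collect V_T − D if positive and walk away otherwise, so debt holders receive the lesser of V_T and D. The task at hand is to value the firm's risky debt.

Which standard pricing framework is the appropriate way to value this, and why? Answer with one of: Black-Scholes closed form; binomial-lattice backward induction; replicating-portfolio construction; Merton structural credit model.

framework: Merton structural credit model

Key observation: assets follow a GBM and default happens iff V_T < 491.2302; valuing claims on that split (equity as a call, risky debt as the residual) is the structural model's definition.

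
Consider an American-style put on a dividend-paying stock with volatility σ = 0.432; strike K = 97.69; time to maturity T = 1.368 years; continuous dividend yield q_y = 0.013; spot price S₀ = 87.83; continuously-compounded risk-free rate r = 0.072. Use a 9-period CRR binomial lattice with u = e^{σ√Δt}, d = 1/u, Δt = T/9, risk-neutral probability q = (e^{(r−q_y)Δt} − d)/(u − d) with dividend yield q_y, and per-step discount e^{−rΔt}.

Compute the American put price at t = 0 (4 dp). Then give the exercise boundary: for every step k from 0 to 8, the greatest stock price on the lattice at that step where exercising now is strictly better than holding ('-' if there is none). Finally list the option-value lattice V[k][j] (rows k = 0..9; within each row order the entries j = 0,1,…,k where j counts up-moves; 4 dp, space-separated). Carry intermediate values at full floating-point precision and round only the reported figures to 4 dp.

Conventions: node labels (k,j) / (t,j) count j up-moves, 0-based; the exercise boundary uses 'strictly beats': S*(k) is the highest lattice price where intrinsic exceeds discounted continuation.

price = 19.9689
boundary = - - - 52.9914 62.7121 52.9914 62.7121 52.9914 62.7121
tree:
19.9689
26.9357 13.0132
35.2636 18.6904 7.2708
44.6986 26.0300 11.3091 3.1412
52.9125 34.9779 17.1049 5.4019 0.8082
59.8533 44.6986 24.9914 9.1058 1.5853 0.0000
65.7182 52.9125 34.9779 14.9382 3.1098 0.0000 0.0000
70.6740 59.8533 44.6986 23.5671 6.1004 0.0000 0.0000 0.0000
74.8616 65.7182 52.9125 34.9779 11.9666 0.0000 0.0000 0.0000 0.0000
78.4001 70.6740 59.8533 44.6986 23.4741 0.0000 0.0000 0.0000 0.0000 0.0000

params: Δt=0.15200 u=1.18344 d=0.84499 q=0.48461 e^(-rΔt)=0.98912
t_9 payoffs: 78.4001 70.6740 59.8533 44.6986 23.4741 0.0000 0.0000 0.0000 0.0000 0.0000
t_8: node(8,0) S=22.8284 payoff=74.8616 vs cont=73.8434 → 74.8616 [stop]  node(8,1) S=31.9718 payoff=65.7182 vs cont=64.7180 → 65.7182 [stop]  node(8,2) S=44.7775 payoff=52.9125 vs cont=51.9377 → 52.9125 [stop]  node(8,3) S=62.7121 payoff=34.9779 vs cont=34.0384 → 34.9779 [stop]  node(8,4) S=87.8300 payoff=9.8600 vs cont=11.9666 → 11.9666 [wait]  node(8,5) S=123.0084 payoff=0.0000 vs cont=0.0000 → 0.0000 [wait]  node(8,6) S=172.2766 payoff=0.0000 vs cont=0.0000 → 0.0000 [wait]  node(8,7) S=241.2782 payoff=0.0000 vs cont=0.0000 → 0.0000 [wait]  node(8,8) S=337.9169 payoff=0.0000 vs cont=0.0000 → 0.0000 [wait]  ⇒ S*(8)=62.7121
t_7: node(7,0) S=27.0160 payoff=70.6740 vs cont=69.6640 → 70.6740 [stop]  node(7,1) S=37.8367 payoff=59.8533 vs cont=58.8647 → 59.8533 [stop]  node(7,2) S=52.9914 payoff=44.6986 vs cont=43.7399 → 44.6986 [stop]  node(7,3) S=74.2159 payoff=23.4741 vs cont=23.5671 → 23.5671 [wait]  node(7,4) S=103.9414 payoff=0.0000 vs cont=6.1004 → 6.1004 [wait]  node(7,5) S=145.5729 payoff=0.0000 vs cont=0.0000 → 0.0000 [wait]  node(7,6) S=203.8789 payoff=0.0000 vs cont=0.0000 → 0.0000 [wait]  node(7,7) S=285.5381 payoff=0.0000 vs cont=0.0000 → 0.0000 [wait]  ⇒ S*(7)=52.9914
t_6: node(6,0) S=31.9718 payoff=65.7182 vs cont=64.7180 → 65.7182 [stop]  node(6,1) S=44.7775 payoff=52.9125 vs cont=51.9377 → 52.9125 [stop]  node(6,2) S=62.7121 payoff=34.9779 vs cont=34.0830 → 34.9779 [stop]  node(6,3) S=87.8300 payoff=9.8600 vs cont=14.9382 → 14.9382 [wait]  node(6,4) S=123.0084 payoff=0.0000 vs cont=3.1098 → 3.1098 [wait]  node(6,5) S=172.2766 payoff=0.0000 vs cont=0.0000 → 0.0000 [wait]  node(6,6) S=241.2782 payoff=0.0000 vs cont=0.0000 → 0.0000 [wait]  ⇒ S*(6)=62.7121
t_5: node(5,0) S=37.8367 payoff=59.8533 vs cont=58.8647 → 59.8533 [stop]  node(5,1) S=52.9914 payoff=44.6986 vs cont=43.7399 → 44.6986 [stop]  node(5,2) S=74.2159 payoff=23.4741 vs cont=24.9914 → 24.9914 [wait]  node(5,3) S=103.9414 payoff=0.0000 vs cont=9.1058 → 9.1058 [wait]  node(5,4) S=145.5729 payoff=0.0000 vs cont=1.5853 → 1.5853 [wait]  node(5,5) S=203.8789 payoff=0.0000 vs cont=0.0000 → 0.0000 [wait]  ⇒ S*(5)=52.9914
t_4: node(4,0) S=44.7775 payoff=52.9125 vs cont=51.9377 → 52.9125 [stop]  node(4,1) S=62.7121 payoff=34.9779 vs cont=34.7658 → 34.9779 [stop]  node(4,2) S=87.8300 payoff=9.8600 vs cont=17.1049 → 17.1049 [wait]  node(4,3) S=123.0084 payoff=0.0000 vs cont=5.4019 → 5.4019 [wait]  node(4,4) S=172.2766 payoff=0.0000 vs cont=0.8082 → 0.8082 [wait]  ⇒ S*(4)=62.7121
t_3: node(3,0) S=52.9914 payoff=44.6986 vs cont=43.7399 → 44.6986 [stop]  node(3,1) S=74.2159 payoff=23.4741 vs cont=26.0300 → 26.0300 [wait]  node(3,2) S=103.9414 payoff=0.0000 vs cont=11.3091 → 11.3091 [wait]  node(3,3) S=145.5729 payoff=0.0000 vs cont=3.1412 → 3.1412 [wait]  ⇒ S*(3)=52.9914
t_2: node(2,0) S=62.7121 payoff=34.9779 vs cont=35.2636 → 35.2636 [wait]  node(2,1) S=87.8300 payoff=9.8600 vs cont=18.6904 → 18.6904 [wait]  node(2,2) S=123.0084 payoff=0.0000 vs cont=7.2708 → 7.2708 [wait]  ⇒ S*(2)=-
t_1: node(1,0) S=74.2159 payoff=23.4741 vs cont=26.9357 → 26.9357 [wait]  node(1,1) S=103.9414 payoff=0.0000 vs cont=13.0132 → 13.0132 [wait]  ⇒ S*(1)=-
t_0: node(0,0) S=87.8300 payoff=9.8600 vs cont=19.9689 → 19.9689 [wait]  ⇒ S*(0)=-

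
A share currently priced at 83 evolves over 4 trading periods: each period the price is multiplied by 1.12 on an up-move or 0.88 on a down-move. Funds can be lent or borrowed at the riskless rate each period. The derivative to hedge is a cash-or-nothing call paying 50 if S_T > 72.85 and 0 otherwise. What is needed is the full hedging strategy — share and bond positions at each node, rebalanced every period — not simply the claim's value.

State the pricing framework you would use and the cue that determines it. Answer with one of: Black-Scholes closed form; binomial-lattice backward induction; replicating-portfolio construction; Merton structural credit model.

Key observation: the mandate to exhibit the hedge at every date and state singles out the replicating-portfolio construction on the 4-period tree with factors 1.12 and 0.88 from 83.

framework: replicating-portfolio construction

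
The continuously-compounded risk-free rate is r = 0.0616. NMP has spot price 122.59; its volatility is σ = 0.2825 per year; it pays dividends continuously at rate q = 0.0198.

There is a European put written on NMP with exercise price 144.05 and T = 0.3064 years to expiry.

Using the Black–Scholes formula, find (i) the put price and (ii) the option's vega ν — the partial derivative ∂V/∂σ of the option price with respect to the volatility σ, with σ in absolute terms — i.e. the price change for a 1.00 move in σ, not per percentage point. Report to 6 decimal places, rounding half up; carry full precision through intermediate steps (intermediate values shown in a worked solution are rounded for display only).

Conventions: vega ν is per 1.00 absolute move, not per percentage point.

σ√T = 0.2825·√0.3064 = 0.156373
d₁ = (ln(S/K) + (r−q+σ²/2)T) / (σ√T) = (ln(122.59/144.05) + (0.0616−0.0198+0.2825²/2)·0.3064) / 0.156373 = (-0.161315 + 0.025034) / 0.156373 = -0.871511
d₂ = d₁ − σ√T = -0.871511 − 0.156373 = -1.027885
e^{−rT} = 0.981303
e^{−qT} = 0.993952
N(−d₁) = 0.808262,  N(−d₂) = 0.847998
Put price V = K·e^{−rT}·N(−d₂) − S·e^{−qT}·N(−d₁) = 119.870162 − 98.485597 = 21.384565
φ(d₁) = (1/√(2π))·e^{−d₁²/2} = 0.272885
ν = S·e^{−qT}·φ(d₁)·√T = 18.405367

price = 21.384565
ν = 18.405367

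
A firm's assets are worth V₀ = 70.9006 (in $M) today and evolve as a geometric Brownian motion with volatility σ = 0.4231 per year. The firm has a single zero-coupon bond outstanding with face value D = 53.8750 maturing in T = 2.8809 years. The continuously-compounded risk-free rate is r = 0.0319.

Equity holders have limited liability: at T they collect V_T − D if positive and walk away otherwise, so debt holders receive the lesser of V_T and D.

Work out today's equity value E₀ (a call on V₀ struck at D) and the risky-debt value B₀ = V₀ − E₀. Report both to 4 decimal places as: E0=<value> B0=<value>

Equity is a call on the firm's assets struck at D = 53.8750:
d₁ = [ln(V₀/D) + (r + σ²/2)T] / (σ√T)
   = [ln(70.9006/53.8750) + (0.0319 + 0.5·0.4231²)·2.8809] / (0.4231·√2.8809)
   = [0.274612 + 0.349761] / 0.718137 = 0.869435
d₂ = d₁ − σ√T = 0.869435 − 0.718137 = 0.151298
N(d₁) = 0.807695,  N(d₂) = 0.560130,  e^(−rT) = 0.912196
E₀ = V₀·N(d₁) − D·e^(−rT)·N(d₂)
   = 70.9006·0.807695 − 53.8750·0.912196·0.560130 = 29.738763
B₀ = V₀ − E₀ = 70.9006 − 29.738763 = 41.161837

E0=29.7388 B0=41.1618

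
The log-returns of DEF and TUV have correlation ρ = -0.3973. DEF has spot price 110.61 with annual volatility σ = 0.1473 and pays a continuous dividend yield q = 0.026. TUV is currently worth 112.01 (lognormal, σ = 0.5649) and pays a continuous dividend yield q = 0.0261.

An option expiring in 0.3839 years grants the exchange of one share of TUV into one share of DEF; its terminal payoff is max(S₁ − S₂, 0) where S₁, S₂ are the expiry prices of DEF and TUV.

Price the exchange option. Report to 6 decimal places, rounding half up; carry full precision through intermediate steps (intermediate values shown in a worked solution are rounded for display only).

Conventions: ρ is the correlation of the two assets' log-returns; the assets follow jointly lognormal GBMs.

exchange price = 16.581964

σ_eff = √(σ₁² + σ₂² − 2ρσ₁σ₂) = √(0.1473² + 0.5649² − 2·-0.3973·0.1473·0.5649) = 0.637909
d₁ = (ln(S₁/S₂) + (q₂ − q₁ + σ_eff²/2)T) / (σ_eff√T) = (ln(110.61/112.01) + (0.0261 − 0.026 + 0.203464)·0.3839) / 0.395246 = 0.165898
d₂ = d₁ − σ_eff√T = 0.165898 − 0.395246 = -0.229348
N(d₁) = 0.565881,  N(d₂) = 0.409299
V = S₁·e^{−q₁T}·N(d₁) − S₂·e^{−q₂T}·N(d₂) = 61.970487 − 45.388523 = 16.581964
Key observation: pricing in TUV-units makes this a unit-strike call on the ratio S₁/S₂ — the risk-free rate cancels and cannot affect the value.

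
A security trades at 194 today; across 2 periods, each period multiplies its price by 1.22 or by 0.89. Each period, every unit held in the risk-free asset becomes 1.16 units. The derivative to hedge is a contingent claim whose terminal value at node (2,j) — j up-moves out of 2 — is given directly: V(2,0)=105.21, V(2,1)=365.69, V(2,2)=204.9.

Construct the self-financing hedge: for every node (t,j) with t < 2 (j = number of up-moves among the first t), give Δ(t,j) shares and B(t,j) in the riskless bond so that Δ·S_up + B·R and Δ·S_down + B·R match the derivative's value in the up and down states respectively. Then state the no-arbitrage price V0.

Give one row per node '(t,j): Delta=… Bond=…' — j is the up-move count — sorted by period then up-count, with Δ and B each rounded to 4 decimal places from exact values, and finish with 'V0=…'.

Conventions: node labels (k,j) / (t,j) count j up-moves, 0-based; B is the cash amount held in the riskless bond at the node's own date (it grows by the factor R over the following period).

No-arbitrage ⇒ martingale measure with p* = (R−d)/(u−d) = 0.8182.
At maturity the claim pays: V(2,0)=105.2100, V(2,1)=365.6900, V(2,2)=204.9000
Node (1,0) S=172.6600: V=(p*·365.6900+(1−p*)·105.2100)/1.16=274.4224; Δ=(365.6900−105.2100)/(210.6452−153.6674)=4.5716; B=V−Δ·S=-514.9109
Node (1,1) S=236.6800: V=(p*·204.9000+(1−p*)·365.6900)/1.16=201.8401; Δ=(204.9000−365.6900)/(288.7496−210.6452)=-2.0587; B=V−Δ·S=689.0825
Node (0,0) S=194.0000: V=(p*·201.8401+(1−p*)·274.4224)/1.16=185.3766; Δ=(201.8401−274.4224)/(236.6800−172.6600)=-1.1337; B=V−Δ·S=405.3230
Verification: the root portfolio costs Δ(0,0)·S0 + B(0,0) = 185.3766, matching V0.

(0,0): Delta=-1.1337 Bond=405.3230
(1,0): Delta=4.5716 Bond=-514.9109
(1,1): Delta=-2.0587 Bond=689.0825
V0=185.3766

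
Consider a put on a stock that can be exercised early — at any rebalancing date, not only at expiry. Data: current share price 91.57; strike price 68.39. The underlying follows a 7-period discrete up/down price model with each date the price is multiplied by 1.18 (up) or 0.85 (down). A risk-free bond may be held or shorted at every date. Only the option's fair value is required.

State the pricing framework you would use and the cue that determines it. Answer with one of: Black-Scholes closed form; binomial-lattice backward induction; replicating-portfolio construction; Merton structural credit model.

Key observation: an American put (K = 68.39, S₀ = 91.57) on a 7-date tree has no closed form — the optimal stopping decision is embedded and must be resolved recursively from expiry.

framework: binomial-lattice backward induction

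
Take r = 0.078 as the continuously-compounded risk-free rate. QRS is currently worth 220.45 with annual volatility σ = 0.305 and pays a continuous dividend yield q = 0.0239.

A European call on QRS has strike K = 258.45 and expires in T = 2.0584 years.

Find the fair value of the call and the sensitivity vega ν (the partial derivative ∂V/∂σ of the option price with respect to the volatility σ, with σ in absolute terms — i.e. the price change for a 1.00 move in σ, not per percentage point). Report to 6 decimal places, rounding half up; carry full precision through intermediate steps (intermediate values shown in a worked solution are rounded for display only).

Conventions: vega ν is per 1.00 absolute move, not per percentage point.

σ√T = 0.305·√2.0584 = 0.437587
d₁ = (ln(S/K) + (r−q+σ²/2)T) / (σ√T) = (ln(220.45/258.45) + (0.078−0.0239+0.305²/2)·2.0584) / 0.437587 = (-0.159031 + 0.207101) / 0.437587 = 0.109851
d₂ = d₁ − σ√T = 0.109851 − 0.437587 = -0.327736
e^{−rT} = 0.851671
e^{−qT} = 0.951995
N(d₁) = 0.543736,  N(d₂) = 0.371556
Call price V = S·e^{−qT}·N(d₁) − K·e^{−rT}·N(d₂) = 114.112428 − 81.784696 = 32.327732
φ(d₁) = (1/√(2π))·e^{−d₁²/2} = 0.396542
ν = S·e^{−qT}·φ(d₁)·√T = 119.398601

price = 32.327732
ν = 119.398601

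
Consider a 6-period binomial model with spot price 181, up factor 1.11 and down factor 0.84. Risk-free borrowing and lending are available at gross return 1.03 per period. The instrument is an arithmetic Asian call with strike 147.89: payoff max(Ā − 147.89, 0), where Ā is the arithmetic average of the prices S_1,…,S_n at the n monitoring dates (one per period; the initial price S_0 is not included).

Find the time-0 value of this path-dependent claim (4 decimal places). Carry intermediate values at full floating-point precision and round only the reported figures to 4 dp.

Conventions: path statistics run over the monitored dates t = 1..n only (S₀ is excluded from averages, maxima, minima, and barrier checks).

Set p* = 0.7037 (from d < R < u); the path-dependent value is the discounted p*-expectation over all price paths.
Enumerate all 2^6 = 64 price paths (U = up ×1.11, D = down ×0.84); each path with k up-moves has probability p*^k·(1−p*)^(6−k).
DDDDDD: Ā=102.7382, payoff=0.0000, prob=0.000677
UDDDDD: Ā=135.7612, payoff=0.0000, prob=0.001607
DUDDDD: Ā=127.6162, payoff=0.0000, prob=0.001607
UUDDDD: Ā=168.6356, payoff=20.7456, prob=0.003817
DDUDDD: Ā=120.7744, payoff=0.0000, prob=0.001607
UDUDDD: Ā=159.5947, payoff=11.7047, prob=0.003817
DUUDDD: Ā=151.4497, payoff=3.5597, prob=0.003817
UUUDDD: Ā=200.1299, payoff=52.2399, prob=0.009065
DDDUDD: Ā=115.0272, payoff=0.0000, prob=0.001607
UDDUDD: Ā=152.0003, payoff=4.1103, prob=0.003817
DUDUDD: Ā=143.8553, payoff=0.0000, prob=0.003817
UUDUDD: Ā=190.0945, payoff=42.2045, prob=0.009065
DDUUDD: Ā=137.0135, payoff=0.0000, prob=0.003817
UDUUDD: Ā=181.0535, payoff=33.1635, prob=0.009065
DUUUDD: Ā=172.9085, payoff=25.0185, prob=0.009065
UUUUDD: Ā=228.4863, payoff=80.5963, prob=0.021528
DDDDUD: Ā=110.1997, payoff=0.0000, prob=0.001607
UDDDUD: Ā=145.6210, payoff=0.0000, prob=0.003817
DUDDUD: Ā=137.4760, payoff=0.0000, prob=0.003817
UUDDUD: Ā=181.6647, payoff=33.7747, prob=0.009065
DDUDUD: Ā=130.6342, payoff=0.0000, prob=0.003817
UDUDUD: Ā=172.6238, payoff=24.7338, prob=0.009065
DUUDUD: Ā=164.4788, payoff=16.5888, prob=0.009065
UUUDUD: Ā=217.3469, payoff=69.4569, prob=0.021528
DDDUUD: Ā=124.8871, payoff=0.0000, prob=0.003817
UDDUUD: Ā=165.0294, payoff=17.1394, prob=0.009065
DUDUUD: Ā=156.8844, payoff=8.9944, prob=0.009065
UUDUUD: Ā=207.3115, payoff=59.4215, prob=0.021528
DDUUUD: Ā=150.0426, payoff=2.1526, prob=0.009065
UDUUUD: Ā=198.2705, payoff=50.3805, prob=0.021528
DUUUUD: Ā=190.1255, payoff=42.2355, prob=0.021528
UUUUUD: Ā=251.2373, payoff=103.3473, prob=0.051130
DDDDDU: Ā=106.1445, payoff=0.0000, prob=0.001607
UDDDDU: Ā=140.2624, payoff=0.0000, prob=0.003817
DUDDDU: Ā=132.1174, payoff=0.0000, prob=0.003817
UUDDDU: Ā=174.5837, payoff=26.6937, prob=0.009065
DDUDDU: Ā=125.2756, payoff=0.0000, prob=0.003817
UDUDDU: Ā=165.5427, payoff=17.6527, prob=0.009065
DUUDDU: Ā=157.3977, payoff=9.5077, prob=0.009065
UUUDDU: Ā=207.9899, payoff=60.0999, prob=0.021528
DDDUDU: Ā=119.5285, payoff=0.0000, prob=0.003817
UDDUDU: Ā=157.9483, payoff=10.0583, prob=0.009065
DUDUDU: Ā=149.8033, payoff=1.9133, prob=0.009065
UUDUDU: Ā=197.9544, payoff=50.0644, prob=0.021528
DDUUDU: Ā=142.9615, payoff=0.0000, prob=0.009065
UDUUDU: Ā=188.9135, payoff=41.0235, prob=0.021528
DUUUDU: Ā=180.7685, payoff=32.8785, prob=0.021528
UUUUDU: Ā=238.8726, payoff=90.9826, prob=0.051130
DDDDUU: Ā=114.7009, payoff=0.0000, prob=0.003817
UDDDUU: Ā=151.5691, payoff=3.6791, prob=0.009065
DUDDUU: Ā=143.4241, payoff=0.0000, prob=0.009065
UUDDUU: Ā=189.5246, payoff=41.6346, prob=0.021528
DDUDUU: Ā=136.5823, payoff=0.0000, prob=0.009065
UDUDUU: Ā=180.4837, payoff=32.5937, prob=0.021528
DUUDUU: Ā=172.3387, payoff=24.4487, prob=0.021528
UUUDUU: Ā=227.7333, payoff=79.8433, prob=0.051130
DDDUUU: Ā=130.8351, payoff=0.0000, prob=0.009065
UDDUUU: Ā=172.8893, payoff=24.9993, prob=0.021528
DUDUUU: Ā=164.7443, payoff=16.8543, prob=0.021528
UUDUUU: Ā=217.6978, payoff=69.8078, prob=0.051130
DDUUUU: Ā=157.9025, payoff=10.0125, prob=0.021528
UDUUUU: Ā=208.6569, payoff=60.7669, prob=0.051130
DUUUUU: Ā=200.5119, payoff=52.6219, prob=0.051130
UUUUUU: Ā=264.9621, payoff=117.0721, prob=0.121434
Price = Σ prob·payoff / R^6 = 54.412705 / 1.194052 = 45.5698

price = 45.5698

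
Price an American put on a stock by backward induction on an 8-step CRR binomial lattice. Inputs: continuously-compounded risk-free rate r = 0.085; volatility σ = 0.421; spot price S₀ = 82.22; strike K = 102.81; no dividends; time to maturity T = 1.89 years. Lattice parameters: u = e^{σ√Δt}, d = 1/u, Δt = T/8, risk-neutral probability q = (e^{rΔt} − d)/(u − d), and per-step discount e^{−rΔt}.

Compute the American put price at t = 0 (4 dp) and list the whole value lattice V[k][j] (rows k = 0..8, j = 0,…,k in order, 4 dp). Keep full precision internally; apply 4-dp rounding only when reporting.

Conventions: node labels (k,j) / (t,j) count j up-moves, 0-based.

price = 26.1710
tree:
26.1710
36.0581 17.2794
48.2042 25.2941 9.9116
58.3091 35.8049 15.7388 4.4468
66.5440 48.2042 24.2121 7.8463 1.2044
73.2550 58.3091 35.8049 13.5231 2.4490 0.0000
78.7242 66.5440 48.2042 22.5531 4.9797 0.0000 0.0000
83.1813 73.2550 58.3091 35.8049 10.1259 0.0000 0.0000 0.0000
86.8136 78.7242 66.5440 48.2042 20.5900 0.0000 0.0000 0.0000 0.0000

Δt=0.23625  u=1.22707  d=0.81495  q=0.49824  discount=0.98012
step 8 (expiry): payoffs max(K−S,0) = 86.8136 78.7242 66.5440 48.2042 20.5900 0.0000 0.0000 0.0000 0.0000
k=7: (k=7,j=0): S=19.6287, K−S=83.1813, hold=81.1373 ⇒ V=83.1813 exercise | (k=7,j=1): S=29.5550, K−S=73.2550, hold=71.2111 ⇒ V=73.2550 exercise | (k=7,j=2): S=44.5009, K−S=58.3091, hold=56.2651 ⇒ V=58.3091 exercise | (k=7,j=3): S=67.0051, K−S=35.8049, hold=33.7609 ⇒ V=35.8049 exercise | (k=7,j=4): S=100.8897, K−S=1.9203, hold=10.1259 ⇒ V=10.1259 continue | (k=7,j=5): S=151.9098, K−S=0.0000, hold=0.0000 ⇒ V=0.0000 continue | (k=7,j=6): S=228.7307, K−S=0.0000, hold=0.0000 ⇒ V=0.0000 continue | (k=7,j=7): S=344.4002, K−S=0.0000, hold=0.0000 ⇒ V=0.0000 continue
k=6: (k=6,j=0): S=24.0858, K−S=78.7242, hold=76.6802 ⇒ V=78.7242 exercise | (k=6,j=1): S=36.2660, K−S=66.5440, hold=64.5000 ⇒ V=66.5440 exercise | (k=6,j=2): S=54.6058, K−S=48.2042, hold=46.1603 ⇒ V=48.2042 exercise | (k=6,j=3): S=82.2200, K−S=20.5900, hold=22.5531 ⇒ V=22.5531 continue | (k=6,j=4): S=123.7988, K−S=0.0000, hold=4.9797 ⇒ V=4.9797 continue | (k=6,j=5): S=186.4040, K−S=0.0000, hold=0.0000 ⇒ V=0.0000 continue | (k=6,j=6): S=280.6687, K−S=0.0000, hold=0.0000 ⇒ V=0.0000 continue
k=5: (k=5,j=0): S=29.5550, K−S=73.2550, hold=71.2111 ⇒ V=73.2550 exercise | (k=5,j=1): S=44.5009, K−S=58.3091, hold=56.2651 ⇒ V=58.3091 exercise | (k=5,j=2): S=67.0051, K−S=35.8049, hold=34.7196 ⇒ V=35.8049 exercise | (k=5,j=3): S=100.8897, K−S=1.9203, hold=13.5231 ⇒ V=13.5231 continue | (k=5,j=4): S=151.9098, K−S=0.0000, hold=2.4490 ⇒ V=2.4490 continue | (k=5,j=5): S=228.7307, K−S=0.0000, hold=0.0000 ⇒ V=0.0000 continue
k=4: (k=4,j=0): S=36.2660, K−S=66.5440, hold=64.5000 ⇒ V=66.5440 exercise | (k=4,j=1): S=54.6058, K−S=48.2042, hold=46.1603 ⇒ V=48.2042 exercise | (k=4,j=2): S=82.2200, K−S=20.5900, hold=24.2121 ⇒ V=24.2121 continue | (k=4,j=3): S=123.7988, K−S=0.0000, hold=7.8463 ⇒ V=7.8463 continue | (k=4,j=4): S=186.4040, K−S=0.0000, hold=1.2044 ⇒ V=1.2044 continue
k=3: (k=3,j=0): S=44.5009, K−S=58.3091, hold=56.2651 ⇒ V=58.3091 exercise | (k=3,j=1): S=67.0051, K−S=35.8049, hold=35.5297 ⇒ V=35.8049 exercise | (k=3,j=2): S=100.8897, K−S=1.9203, hold=15.7388 ⇒ V=15.7388 continue | (k=3,j=3): S=151.9098, K−S=0.0000, hold=4.4468 ⇒ V=4.4468 continue
k=2: (k=2,j=0): S=54.6058, K−S=48.2042, hold=46.1603 ⇒ V=48.2042 exercise | (k=2,j=1): S=82.2200, K−S=20.5900, hold=25.2941 ⇒ V=25.2941 continue | (k=2,j=2): S=123.7988, K−S=0.0000, hold=9.9116 ⇒ V=9.9116 continue
k=1: (k=1,j=0): S=67.0051, K−S=35.8049, hold=36.0581 ⇒ V=36.0581 continue | (k=1,j=1): S=100.8897, K−S=1.9203, hold=17.2794 ⇒ V=17.2794 continue
k=0: (k=0,j=0): S=82.2200, K−S=20.5900, hold=26.1710 ⇒ V=26.1710 continue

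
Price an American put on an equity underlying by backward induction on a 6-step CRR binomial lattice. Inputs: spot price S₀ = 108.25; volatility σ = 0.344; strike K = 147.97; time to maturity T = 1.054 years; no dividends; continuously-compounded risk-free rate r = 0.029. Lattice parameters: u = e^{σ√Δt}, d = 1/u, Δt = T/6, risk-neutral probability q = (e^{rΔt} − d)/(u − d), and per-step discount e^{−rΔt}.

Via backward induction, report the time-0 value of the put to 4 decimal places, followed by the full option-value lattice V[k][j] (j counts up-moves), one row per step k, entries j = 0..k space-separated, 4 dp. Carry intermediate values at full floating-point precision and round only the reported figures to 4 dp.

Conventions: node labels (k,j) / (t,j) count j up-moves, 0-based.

price = 41.9573
tree:
41.9573
54.2545 29.1689
66.8374 40.7117 17.0568
77.7309 54.2545 26.5698 7.0005
87.1617 66.8374 39.7200 12.7003 0.9412
95.3263 77.7309 54.2545 22.9314 1.8250 0.0000
102.3946 87.1617 66.8374 39.7200 3.5390 0.0000 0.0000

Δt=0.17567, u=1.15509, d=0.86573, q=0.48167, disc=e^(-rΔt)=0.99492
k=6 terminal: V=max(K-S,0) → 102.3946 87.1617 66.8374 39.7200 3.5390 0.0000 0.0000
k=5: j=0 S=52.6437 intr=95.3263 cont=94.5744 V=95.3263[EX]; j=1 S=70.2391 intr=77.7309 cont=76.9790 V=77.7309[EX]; j=2 S=93.7155 intr=54.2545 cont=53.5026 V=54.2545[EX]; j=3 S=125.0386 intr=22.9314 cont=22.1795 V=22.9314[EX]; j=4 S=166.8310 intr=0.0000 cont=1.8250 V=1.8250[hold]; j=5 S=222.5919 intr=0.0000 cont=0.0000 V=0.0000[hold]
k=4: j=0 S=60.8083 intr=87.1617 cont=86.4098 V=87.1617[EX]; j=1 S=81.1326 intr=66.8374 cont=66.0855 V=66.8374[EX]; j=2 S=108.2500 intr=39.7200 cont=38.9681 V=39.7200[EX]; j=3 S=144.4310 intr=3.5390 cont=12.7003 V=12.7003[hold]; j=4 S=192.7051 intr=0.0000 cont=0.9412 V=0.9412[hold]
k=3: j=0 S=70.2391 intr=77.7309 cont=76.9790 V=77.7309[EX]; j=1 S=93.7155 intr=54.2545 cont=53.5026 V=54.2545[EX]; j=2 S=125.0386 intr=22.9314 cont=26.5698 V=26.5698[hold]; j=3 S=166.8310 intr=0.0000 cont=7.0005 V=7.0005[hold]
k=2: j=0 S=81.1326 intr=66.8374 cont=66.0855 V=66.8374[EX]; j=1 S=108.2500 intr=39.7200 cont=40.7117 V=40.7117[hold]; j=2 S=144.4310 intr=3.5390 cont=17.0568 V=17.0568[hold]
k=1: j=0 S=93.7155 intr=54.2545 cont=53.9778 V=54.2545[EX]; j=1 S=125.0386 intr=22.9314 cont=29.1689 V=29.1689[hold]
k=0: j=0 S=108.2500 intr=39.7200 cont=41.9573 V=41.9573[hold]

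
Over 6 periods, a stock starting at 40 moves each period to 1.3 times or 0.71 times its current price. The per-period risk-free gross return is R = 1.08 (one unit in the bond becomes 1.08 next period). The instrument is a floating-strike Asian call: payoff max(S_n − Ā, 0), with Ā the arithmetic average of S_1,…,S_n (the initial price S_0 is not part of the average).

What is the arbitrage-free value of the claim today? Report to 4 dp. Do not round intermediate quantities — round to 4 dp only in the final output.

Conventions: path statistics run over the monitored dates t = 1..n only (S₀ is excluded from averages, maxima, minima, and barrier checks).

With p* = (R−d)/(u−d) = 0.6271, sum probability × payoff across the paths and divide by R^6.
Enumerate all 2^6 = 64 price paths (U = up ×1.3, D = down ×0.71); each path with k up-moves has probability p*^k·(1−p*)^(6−k).
DDDDDD: Ā=14.2310, payoff=0.0000, prob=0.002688
UDDDDD: Ā=26.0568, payoff=0.0000, prob=0.004521
DUDDDD: Ā=22.1234, payoff=0.0000, prob=0.004521
UUDDDD: Ā=40.5077, payoff=0.0000, prob=0.007603
DDUDDD: Ā=19.3308, payoff=0.0000, prob=0.004521
UDUDDD: Ā=35.3944, payoff=0.0000, prob=0.007603
DUUDDD: Ā=31.4610, payoff=0.0000, prob=0.007603
UUUDDD: Ā=57.6047, payoff=0.0000, prob=0.012787
DDDUDD: Ā=17.3480, payoff=0.0000, prob=0.004521
UDDUDD: Ā=31.7639, payoff=0.0000, prob=0.007603
DUDUDD: Ā=27.8306, payoff=0.0000, prob=0.007603
UUDUDD: Ā=50.9574, payoff=0.0000, prob=0.012787
DDUUDD: Ā=25.0379, payoff=0.0000, prob=0.007603
UDUUDD: Ā=45.8441, payoff=0.0000, prob=0.012787
DUUUDD: Ā=41.9107, payoff=0.0000, prob=0.012787
UUUUDD: Ā=76.7379, payoff=0.0000, prob=0.021505
DDDDUD: Ā=15.9402, payoff=0.0000, prob=0.004521
UDDDUD: Ā=29.1863, payoff=0.0000, prob=0.007603
DUDDUD: Ā=25.2529, payoff=0.0000, prob=0.007603
UUDDUD: Ā=46.2378, payoff=0.0000, prob=0.012787
DDUDUD: Ā=22.4603, payoff=0.0000, prob=0.007603
UDUDUD: Ā=41.1244, payoff=0.0000, prob=0.012787
DUUDUD: Ā=37.1911, payoff=0.0000, prob=0.012787
UUUDUD: Ā=68.0964, payoff=0.0000, prob=0.021505
DDDUUD: Ā=20.4775, payoff=0.0000, prob=0.007603
UDDUUD: Ā=37.4940, payoff=0.0000, prob=0.012787
DUDUUD: Ā=33.5606, payoff=0.0000, prob=0.012787
UUDUUD: Ā=61.4491, payoff=0.0000, prob=0.021505
DDUUUD: Ā=30.7680, payoff=0.6852, prob=0.012787
UDUUUD: Ā=56.3357, payoff=1.2547, prob=0.021505
DUUUUD: Ā=52.4024, payoff=5.1880, prob=0.021505
UUUUUD: Ā=95.9481, payoff=9.4991, prob=0.036168
DDDDDU: Ā=14.9407, payoff=0.0000, prob=0.004521
UDDDDU: Ā=27.3562, payoff=0.0000, prob=0.007603
DUDDDU: Ā=23.4228, payoff=0.0000, prob=0.007603
UUDDDU: Ā=42.8869, payoff=0.0000, prob=0.012787
DDUDDU: Ā=20.6302, payoff=0.0000, prob=0.007603
UDUDDU: Ā=37.7735, payoff=0.0000, prob=0.012787
DUUDDU: Ā=33.8402, payoff=0.0000, prob=0.012787
UUUDDU: Ā=61.9609, payoff=0.0000, prob=0.021505
DDDUDU: Ā=18.6474, payoff=0.0000, prob=0.007603
UDDUDU: Ā=34.1431, payoff=0.0000, prob=0.012787
DUDUDU: Ā=30.2097, payoff=1.2435, prob=0.012787
UUDUDU: Ā=55.3136, payoff=2.2768, prob=0.021505
DDUUDU: Ā=27.4171, payoff=4.0362, prob=0.012787
UDUUDU: Ā=50.2003, payoff=7.3901, prob=0.021505
DUUUDU: Ā=46.2669, payoff=11.3235, prob=0.021505
UUUUDU: Ā=84.7141, payoff=20.7331, prob=0.036168
DDDDUU: Ā=17.2396, payoff=0.0000, prob=0.007603
UDDDUU: Ā=31.5654, payoff=0.0000, prob=0.012787
DUDDUU: Ā=27.6321, payoff=3.8211, prob=0.012787
UUDDUU: Ā=50.5940, payoff=6.9964, prob=0.021505
DDUDUU: Ā=24.8394, payoff=6.6138, prob=0.012787
UDUDUU: Ā=45.4806, payoff=12.1098, prob=0.021505
DUUDUU: Ā=41.5473, payoff=16.0431, prob=0.021505
UUUDUU: Ā=76.0725, payoff=29.3747, prob=0.036168
DDDUUU: Ā=22.8566, payoff=8.5966, prob=0.012787
UDDUUU: Ā=41.8502, payoff=15.7402, prob=0.021505
DUDUUU: Ā=37.9168, payoff=19.6736, prob=0.021505
UUDUUU: Ā=69.4252, payoff=36.0220, prob=0.036168
DDUUUU: Ā=35.1242, payoff=22.4662, prob=0.021505
UDUUUU: Ā=64.3119, payoff=41.1353, prob=0.036168
DUUUUU: Ā=60.3785, payoff=45.0687, prob=0.036168
UUUUUU: Ā=110.5523, payoff=82.5201, prob=0.060827
Price = Σ prob·payoff / R^6 = 14.506097 / 1.586874 = 9.1413

price = 9.1413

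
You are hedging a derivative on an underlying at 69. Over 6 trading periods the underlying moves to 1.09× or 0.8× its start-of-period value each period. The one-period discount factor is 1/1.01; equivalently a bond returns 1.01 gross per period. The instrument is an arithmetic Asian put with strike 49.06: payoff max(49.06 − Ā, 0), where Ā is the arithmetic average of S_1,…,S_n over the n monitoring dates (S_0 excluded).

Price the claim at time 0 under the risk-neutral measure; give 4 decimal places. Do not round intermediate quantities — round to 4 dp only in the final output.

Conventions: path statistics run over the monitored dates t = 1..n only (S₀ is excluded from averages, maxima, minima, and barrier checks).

Under the martingale measure an up-move has probability p* = 0.7241; value the claim as the probability-weighted average of per-path payoffs, discounted 6 periods at R = 1.01.
Enumerate all 2^6 = 64 price paths (U = up ×1.09, D = down ×0.8); each path with k up-moves has probability p*^k·(1−p*)^(6−k).
DDDDDD: Ā=33.9414, payoff=15.1186, prob=0.000441
UDDDDD: Ā=46.2451, payoff=2.8149, prob=0.001157
DUDDDD: Ā=42.9101, payoff=6.1499, prob=0.001157
UUDDDD: Ā=58.4650, payoff=0.0000, prob=0.003037
DDUDDD: Ā=40.2421, payoff=8.8179, prob=0.001157
UDUDDD: Ā=54.8299, payoff=0.0000, prob=0.003037
DUUDDD: Ā=51.4949, payoff=0.0000, prob=0.003037
UUUDDD: Ā=70.1618, payoff=0.0000, prob=0.007971
DDDUDD: Ā=38.1077, payoff=10.9523, prob=0.001157
UDDUDD: Ā=51.9218, payoff=0.0000, prob=0.003037
DUDUDD: Ā=48.5868, payoff=0.4732, prob=0.003037
UUDUDD: Ā=66.1995, payoff=0.0000, prob=0.007971
DDUUDD: Ā=45.9188, payoff=3.1412, prob=0.003037
UDUUDD: Ā=62.5643, payoff=0.0000, prob=0.007971
DUUUDD: Ā=59.2293, payoff=0.0000, prob=0.007971
UUUUDD: Ā=80.7000, payoff=0.0000, prob=0.020925
DDDDUD: Ā=36.4002, payoff=12.6598, prob=0.001157
UDDDUD: Ā=49.5953, payoff=0.0000, prob=0.003037
DUDDUD: Ā=46.2603, payoff=2.7997, prob=0.003037
UUDDUD: Ā=63.0296, payoff=0.0000, prob=0.007971
DDUDUD: Ā=43.5923, payoff=5.4677, prob=0.003037
UDUDUD: Ā=59.3945, payoff=0.0000, prob=0.007971
DUUDUD: Ā=56.0595, payoff=0.0000, prob=0.007971
UUUDUD: Ā=76.3810, payoff=0.0000, prob=0.020925
DDDUUD: Ā=41.4579, payoff=7.6021, prob=0.003037
UDDUUD: Ā=56.4864, payoff=0.0000, prob=0.007971
DUDUUD: Ā=53.1514, payoff=0.0000, prob=0.007971
UUDUUD: Ā=72.4187, payoff=0.0000, prob=0.020925
DDUUUD: Ā=50.4834, payoff=0.0000, prob=0.007971
UDUUUD: Ā=68.7836, payoff=0.0000, prob=0.020925
DUUUUD: Ā=65.4486, payoff=0.0000, prob=0.020925
UUUUUD: Ā=89.1737, payoff=0.0000, prob=0.054929
DDDDDU: Ā=35.0342, payoff=14.0258, prob=0.001157
UDDDDU: Ā=47.7341, payoff=1.3259, prob=0.003037
DUDDDU: Ā=44.3991, payoff=4.6609, prob=0.003037
UUDDDU: Ā=60.4937, payoff=0.0000, prob=0.007971
DDUDDU: Ā=41.7311, payoff=7.3289, prob=0.003037
UDUDDU: Ā=56.8586, payoff=0.0000, prob=0.007971
DUUDDU: Ā=53.5236, payoff=0.0000, prob=0.007971
UUUDDU: Ā=72.9259, payoff=0.0000, prob=0.020925
DDDUDU: Ā=39.5967, payoff=9.4633, prob=0.003037
UDDUDU: Ā=53.9505, payoff=0.0000, prob=0.007971
DUDUDU: Ā=50.6155, payoff=0.0000, prob=0.007971
UUDUDU: Ā=68.9636, payoff=0.0000, prob=0.020925
DDUUDU: Ā=47.9475, payoff=1.1125, prob=0.007971
UDUUDU: Ā=65.3284, payoff=0.0000, prob=0.020925
DUUUDU: Ā=61.9934, payoff=0.0000, prob=0.020925
UUUUDU: Ā=84.4661, payoff=0.0000, prob=0.054929
DDDDUU: Ā=37.8892, payoff=11.1708, prob=0.003037
UDDDUU: Ā=51.6240, payoff=0.0000, prob=0.007971
DUDDUU: Ā=48.2890, payoff=0.7710, prob=0.007971
UUDDUU: Ā=65.7937, payoff=0.0000, prob=0.020925
DDUDUU: Ā=45.6210, payoff=3.4390, prob=0.007971
UDUDUU: Ā=62.1586, payoff=0.0000, prob=0.020925
DUUDUU: Ā=58.8236, payoff=0.0000, prob=0.020925
UUUDUU: Ā=80.1471, payoff=0.0000, prob=0.054929
DDDUUU: Ā=43.4866, payoff=5.5734, prob=0.007971
UDDUUU: Ā=59.2505, payoff=0.0000, prob=0.020925
DUDUUU: Ā=55.9155, payoff=0.0000, prob=0.020925
UUDUUU: Ā=76.1848, payoff=0.0000, prob=0.054929
DDUUUU: Ā=53.2475, payoff=0.0000, prob=0.020925
UDUUUU: Ā=72.5497, payoff=0.0000, prob=0.054929
DUUUUU: Ā=69.2147, payoff=0.0000, prob=0.054929
UUUUUU: Ā=94.3050, payoff=0.0000, prob=0.144188
Price = Σ prob·payoff / R^6 = 0.319900 / 1.061520 = 0.3014

price = 0.3014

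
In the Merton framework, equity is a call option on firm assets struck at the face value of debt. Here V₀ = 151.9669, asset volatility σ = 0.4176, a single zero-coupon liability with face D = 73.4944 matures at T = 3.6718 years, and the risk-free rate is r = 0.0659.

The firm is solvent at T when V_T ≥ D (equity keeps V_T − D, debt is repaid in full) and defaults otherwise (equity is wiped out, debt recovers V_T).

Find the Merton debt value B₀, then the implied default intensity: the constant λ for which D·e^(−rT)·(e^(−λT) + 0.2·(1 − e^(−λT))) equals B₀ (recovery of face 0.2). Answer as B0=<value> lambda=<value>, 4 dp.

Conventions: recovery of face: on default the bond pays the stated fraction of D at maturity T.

B0=53.7986 lambda=0.0240

Apply the equity-as-call identities (strike 73.4944, horizon 3.6718 years):
d₁ = [ln(V₀/D) + (r + σ²/2)T] / (σ√T)
   = [ln(151.9669/73.4944) + (0.0659 + 0.5·0.4176²)·3.6718] / (0.4176·√3.6718)
   = [0.726454 + 0.562134] / 0.800203 = 1.610326
d₂ = d₁ − σ√T = 1.610326 − 0.800203 = 0.810123
N(d₁) = 0.946337,  N(d₂) = 0.791065,  e^(−rT) = 0.785078
E₀ = V₀·N(d₁) − D·e^(−rT)·N(d₂)
   = 151.9669·0.946337 − 73.4944·0.785078·0.791065 = 98.168270
B₀ = V₀ − E₀ = 151.9669 − 98.168270 = 53.798630
e^(−λT) = (B₀·e^(rT)/D − 0.2)/(1 − 0.2) = (53.7986·1.273758/73.4944 − 0.2)/0.8 = 0.91550376
λ = −ln(0.91550376)/3.6718 = 0.024043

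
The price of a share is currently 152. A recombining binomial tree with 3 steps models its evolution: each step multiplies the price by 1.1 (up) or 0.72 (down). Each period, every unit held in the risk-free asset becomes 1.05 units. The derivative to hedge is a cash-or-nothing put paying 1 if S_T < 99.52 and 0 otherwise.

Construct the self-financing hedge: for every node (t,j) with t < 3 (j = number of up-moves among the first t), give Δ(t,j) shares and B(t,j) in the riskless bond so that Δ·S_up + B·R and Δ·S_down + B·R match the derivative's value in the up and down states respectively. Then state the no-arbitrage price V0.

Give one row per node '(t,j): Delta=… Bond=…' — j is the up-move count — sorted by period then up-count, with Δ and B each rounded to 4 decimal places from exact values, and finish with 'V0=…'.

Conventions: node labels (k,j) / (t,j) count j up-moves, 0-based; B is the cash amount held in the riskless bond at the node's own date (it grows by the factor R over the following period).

Arbitrage-free pricing uses the up-move probability p* = (R−d)/(u−d) = 0.8684, discounting each step at R = 1.05.
Terminal payoffs: V(3,0)=1.0000, V(3,1)=1.0000, V(3,2)=0.0000, V(3,3)=0.0000
Node (2,0) S=78.7968: V=(p*·1.0000+(1−p*)·1.0000)/1.05=0.9524; Δ=(1.0000−1.0000)/(86.6765−56.7337)=0.0000; B=V−Δ·S=0.9524
Node (2,1) S=120.3840: V=(p*·0.0000+(1−p*)·1.0000)/1.05=0.1253; Δ=(0.0000−1.0000)/(132.4224−86.6765)=-0.0219; B=V−Δ·S=2.7569
Node (2,2) S=183.9200: V=(p*·0.0000+(1−p*)·0.0000)/1.05=0.0000; Δ=(0.0000−0.0000)/(202.3120−132.4224)=0.0000; B=V−Δ·S=0.0000
Node (1,0) S=109.4400: V=(p*·0.1253+(1−p*)·0.9524)/1.05=0.2230; Δ=(0.1253−0.9524)/(120.3840−78.7968)=-0.0199; B=V−Δ·S=2.3995
Node (1,1) S=167.2000: V=(p*·0.0000+(1−p*)·0.1253)/1.05=0.0157; Δ=(0.0000−0.1253)/(183.9200−120.3840)=-0.0020; B=V−Δ·S=0.3455
Node (0,0) S=152.0000: V=(p*·0.0157+(1−p*)·0.2230)/1.05=0.0409; Δ=(0.0157−0.2230)/(167.2000−109.4400)=-0.0036; B=V−Δ·S=0.5864
As a check, the time-0 holding Δ(0,0)·S0 + B(0,0) comes to 0.0409 — exactly V0.

(0,0): Delta=-0.0036 Bond=0.5864
(1,0): Delta=-0.0199 Bond=2.3995
(1,1): Delta=-0.0020 Bond=0.3455
(2,0): Delta=0.0000 Bond=0.9524
(2,1): Delta=-0.0219 Bond=2.7569
(2,2): Delta=0.0000 Bond=0.0000
V0=0.0409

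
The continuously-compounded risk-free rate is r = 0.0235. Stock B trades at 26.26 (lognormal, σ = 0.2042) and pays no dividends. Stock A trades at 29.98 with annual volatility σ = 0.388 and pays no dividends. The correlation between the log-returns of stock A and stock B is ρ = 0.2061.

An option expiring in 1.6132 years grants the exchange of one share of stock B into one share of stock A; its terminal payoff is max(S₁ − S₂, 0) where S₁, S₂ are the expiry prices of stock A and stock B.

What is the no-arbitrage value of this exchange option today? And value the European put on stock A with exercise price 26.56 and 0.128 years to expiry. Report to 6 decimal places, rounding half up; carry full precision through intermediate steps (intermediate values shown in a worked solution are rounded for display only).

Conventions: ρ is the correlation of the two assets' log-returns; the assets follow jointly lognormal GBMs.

exchange price = 7.677995
price(stock A put K=26.56) = 0.396398

σ_eff = √(σ₁² + σ₂² − 2ρσ₁σ₂) = √(0.388² + 0.2042² − 2·0.2061·0.388·0.2042) = 0.399479
d₁ = (ln(S₁/S₂) + (q₂ − q₁ + σ_eff²/2)T) / (σ_eff√T) = (ln(29.98/26.26) + (0.0 − 0.0 + 0.079792)·1.6132) / 0.507385 = 0.514803
d₂ = d₁ − σ_eff√T = 0.514803 − 0.507385 = 0.007418
N(d₁) = 0.696655,  N(d₂) = 0.502959
V = S₁·e^{−q₁T}·N(d₁) − S₂·e^{−q₂T}·N(d₂) = 20.885708 − 13.207713 = 7.677995
[vanilla: stock A put K=26.56]
σ√T = 0.388·√0.128 = 0.138815
d₁ = (ln(S/K) + (r+σ²/2)T) / (σ√T) = (ln(29.98/26.56) + (0.0235+0.388²/2)·0.128) / 0.138815 = (0.121124 + 0.012643) / 0.138815 = 0.963634
d₂ = d₁ − σ√T = 0.963634 − 0.138815 = 0.824819
e^{−rT} = 0.996997
N(−d₁) = 0.167615,  N(−d₂) = 0.204737
price = K·e^{−rT}·N(−d₂) − S·N(−d₁) = 5.421486 − 5.025088 = 0.396398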